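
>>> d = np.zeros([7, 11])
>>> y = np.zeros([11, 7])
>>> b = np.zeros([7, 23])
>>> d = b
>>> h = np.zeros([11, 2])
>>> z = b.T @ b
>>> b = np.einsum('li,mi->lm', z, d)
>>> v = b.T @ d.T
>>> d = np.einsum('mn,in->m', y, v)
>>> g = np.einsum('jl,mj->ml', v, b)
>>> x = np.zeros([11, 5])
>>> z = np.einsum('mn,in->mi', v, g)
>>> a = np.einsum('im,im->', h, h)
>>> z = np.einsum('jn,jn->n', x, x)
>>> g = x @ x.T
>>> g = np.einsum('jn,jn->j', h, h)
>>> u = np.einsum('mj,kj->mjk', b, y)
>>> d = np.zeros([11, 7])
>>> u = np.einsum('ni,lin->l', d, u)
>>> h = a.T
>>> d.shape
(11, 7)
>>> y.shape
(11, 7)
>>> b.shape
(23, 7)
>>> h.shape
()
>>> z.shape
(5,)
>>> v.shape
(7, 7)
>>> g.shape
(11,)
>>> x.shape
(11, 5)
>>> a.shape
()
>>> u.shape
(23,)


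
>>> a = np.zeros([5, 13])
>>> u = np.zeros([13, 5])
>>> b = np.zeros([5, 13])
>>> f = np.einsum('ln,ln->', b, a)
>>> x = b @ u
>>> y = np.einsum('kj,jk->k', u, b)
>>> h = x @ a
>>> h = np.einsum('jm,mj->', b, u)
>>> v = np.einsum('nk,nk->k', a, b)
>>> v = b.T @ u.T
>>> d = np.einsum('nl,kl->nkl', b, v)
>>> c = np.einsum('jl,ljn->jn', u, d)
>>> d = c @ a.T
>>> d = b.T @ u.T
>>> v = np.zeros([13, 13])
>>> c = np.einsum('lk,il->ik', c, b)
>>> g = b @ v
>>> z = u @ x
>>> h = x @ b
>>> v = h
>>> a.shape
(5, 13)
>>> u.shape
(13, 5)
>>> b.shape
(5, 13)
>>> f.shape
()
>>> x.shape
(5, 5)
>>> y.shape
(13,)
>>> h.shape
(5, 13)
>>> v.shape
(5, 13)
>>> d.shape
(13, 13)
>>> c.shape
(5, 13)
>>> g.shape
(5, 13)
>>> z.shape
(13, 5)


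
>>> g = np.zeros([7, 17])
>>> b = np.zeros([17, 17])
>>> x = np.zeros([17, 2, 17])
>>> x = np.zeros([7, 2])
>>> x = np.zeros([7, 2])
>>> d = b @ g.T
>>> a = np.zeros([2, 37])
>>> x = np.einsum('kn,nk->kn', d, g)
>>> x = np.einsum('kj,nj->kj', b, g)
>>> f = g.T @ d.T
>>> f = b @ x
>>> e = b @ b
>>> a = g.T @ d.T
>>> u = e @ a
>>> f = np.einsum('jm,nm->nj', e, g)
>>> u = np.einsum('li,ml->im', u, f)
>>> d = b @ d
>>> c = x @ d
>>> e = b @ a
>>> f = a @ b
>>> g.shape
(7, 17)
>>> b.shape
(17, 17)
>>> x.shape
(17, 17)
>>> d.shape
(17, 7)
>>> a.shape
(17, 17)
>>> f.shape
(17, 17)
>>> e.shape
(17, 17)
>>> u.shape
(17, 7)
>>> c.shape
(17, 7)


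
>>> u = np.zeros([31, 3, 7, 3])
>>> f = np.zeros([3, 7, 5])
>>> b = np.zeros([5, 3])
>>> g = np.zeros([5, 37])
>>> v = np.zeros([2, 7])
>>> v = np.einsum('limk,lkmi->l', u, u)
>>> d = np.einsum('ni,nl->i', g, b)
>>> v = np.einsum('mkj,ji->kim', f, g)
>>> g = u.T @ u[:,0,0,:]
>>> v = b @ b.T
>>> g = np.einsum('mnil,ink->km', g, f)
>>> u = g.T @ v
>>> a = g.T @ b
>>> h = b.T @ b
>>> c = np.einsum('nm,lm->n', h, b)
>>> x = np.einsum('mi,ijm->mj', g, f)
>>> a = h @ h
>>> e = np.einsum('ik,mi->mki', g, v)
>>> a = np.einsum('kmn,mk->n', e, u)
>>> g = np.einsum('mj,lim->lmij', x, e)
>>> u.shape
(3, 5)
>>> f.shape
(3, 7, 5)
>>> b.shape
(5, 3)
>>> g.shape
(5, 5, 3, 7)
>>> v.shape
(5, 5)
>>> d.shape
(37,)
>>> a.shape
(5,)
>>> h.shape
(3, 3)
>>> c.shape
(3,)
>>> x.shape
(5, 7)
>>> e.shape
(5, 3, 5)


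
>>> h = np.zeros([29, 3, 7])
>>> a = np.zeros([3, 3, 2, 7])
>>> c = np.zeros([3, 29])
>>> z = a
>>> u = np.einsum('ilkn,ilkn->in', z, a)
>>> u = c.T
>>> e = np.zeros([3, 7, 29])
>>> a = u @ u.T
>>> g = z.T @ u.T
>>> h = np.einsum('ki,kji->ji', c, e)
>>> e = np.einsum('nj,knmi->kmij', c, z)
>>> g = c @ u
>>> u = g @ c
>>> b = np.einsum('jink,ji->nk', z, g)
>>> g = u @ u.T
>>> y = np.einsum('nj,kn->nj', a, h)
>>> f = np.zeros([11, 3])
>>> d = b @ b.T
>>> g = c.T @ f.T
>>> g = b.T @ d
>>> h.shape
(7, 29)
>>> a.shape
(29, 29)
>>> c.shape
(3, 29)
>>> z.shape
(3, 3, 2, 7)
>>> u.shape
(3, 29)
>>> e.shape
(3, 2, 7, 29)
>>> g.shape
(7, 2)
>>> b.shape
(2, 7)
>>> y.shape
(29, 29)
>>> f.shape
(11, 3)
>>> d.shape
(2, 2)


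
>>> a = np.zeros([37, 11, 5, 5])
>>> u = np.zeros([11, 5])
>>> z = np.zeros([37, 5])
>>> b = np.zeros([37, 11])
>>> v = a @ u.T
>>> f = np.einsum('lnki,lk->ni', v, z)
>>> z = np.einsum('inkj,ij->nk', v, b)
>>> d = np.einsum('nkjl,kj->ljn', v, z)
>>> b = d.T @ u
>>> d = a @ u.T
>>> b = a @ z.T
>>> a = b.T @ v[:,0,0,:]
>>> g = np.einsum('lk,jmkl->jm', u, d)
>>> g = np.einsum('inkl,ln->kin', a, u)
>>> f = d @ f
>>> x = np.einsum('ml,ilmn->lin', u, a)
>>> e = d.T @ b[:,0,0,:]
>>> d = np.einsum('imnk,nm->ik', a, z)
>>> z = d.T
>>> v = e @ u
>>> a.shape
(11, 5, 11, 11)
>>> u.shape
(11, 5)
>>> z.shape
(11, 11)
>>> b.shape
(37, 11, 5, 11)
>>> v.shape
(11, 5, 11, 5)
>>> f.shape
(37, 11, 5, 11)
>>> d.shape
(11, 11)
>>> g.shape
(11, 11, 5)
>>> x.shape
(5, 11, 11)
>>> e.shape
(11, 5, 11, 11)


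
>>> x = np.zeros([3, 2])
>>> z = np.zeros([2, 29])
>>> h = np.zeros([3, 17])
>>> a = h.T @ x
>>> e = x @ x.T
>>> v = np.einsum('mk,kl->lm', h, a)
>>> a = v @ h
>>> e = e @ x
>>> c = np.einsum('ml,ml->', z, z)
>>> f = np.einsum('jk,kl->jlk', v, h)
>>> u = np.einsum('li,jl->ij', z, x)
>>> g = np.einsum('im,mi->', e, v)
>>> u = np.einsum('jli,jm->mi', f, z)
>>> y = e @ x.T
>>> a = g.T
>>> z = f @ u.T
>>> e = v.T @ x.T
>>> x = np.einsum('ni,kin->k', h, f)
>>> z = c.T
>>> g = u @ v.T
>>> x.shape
(2,)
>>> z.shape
()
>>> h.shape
(3, 17)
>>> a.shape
()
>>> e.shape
(3, 3)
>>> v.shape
(2, 3)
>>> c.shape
()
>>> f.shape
(2, 17, 3)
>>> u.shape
(29, 3)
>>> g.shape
(29, 2)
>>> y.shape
(3, 3)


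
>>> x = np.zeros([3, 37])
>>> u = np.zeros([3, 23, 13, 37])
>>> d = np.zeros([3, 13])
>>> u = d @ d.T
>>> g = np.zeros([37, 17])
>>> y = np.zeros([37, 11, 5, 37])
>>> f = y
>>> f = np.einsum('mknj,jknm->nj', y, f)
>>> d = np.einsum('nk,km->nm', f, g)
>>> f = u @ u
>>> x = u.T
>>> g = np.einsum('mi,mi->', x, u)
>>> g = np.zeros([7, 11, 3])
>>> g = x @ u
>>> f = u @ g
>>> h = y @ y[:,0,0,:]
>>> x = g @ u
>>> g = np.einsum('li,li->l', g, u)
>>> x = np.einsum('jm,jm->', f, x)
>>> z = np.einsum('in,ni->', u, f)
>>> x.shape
()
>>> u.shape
(3, 3)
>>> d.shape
(5, 17)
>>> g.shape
(3,)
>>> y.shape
(37, 11, 5, 37)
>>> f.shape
(3, 3)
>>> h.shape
(37, 11, 5, 37)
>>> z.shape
()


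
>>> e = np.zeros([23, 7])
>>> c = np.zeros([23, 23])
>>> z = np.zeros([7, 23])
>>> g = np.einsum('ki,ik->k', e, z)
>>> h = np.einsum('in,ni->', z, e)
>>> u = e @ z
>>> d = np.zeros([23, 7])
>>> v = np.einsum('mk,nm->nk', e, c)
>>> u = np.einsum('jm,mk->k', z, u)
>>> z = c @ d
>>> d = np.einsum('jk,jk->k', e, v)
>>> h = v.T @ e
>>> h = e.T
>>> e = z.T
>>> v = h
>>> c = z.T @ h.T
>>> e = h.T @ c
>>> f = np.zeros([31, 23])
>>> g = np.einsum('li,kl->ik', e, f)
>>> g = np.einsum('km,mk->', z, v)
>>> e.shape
(23, 7)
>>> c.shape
(7, 7)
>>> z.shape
(23, 7)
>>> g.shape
()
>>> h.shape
(7, 23)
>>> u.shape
(23,)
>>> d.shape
(7,)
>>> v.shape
(7, 23)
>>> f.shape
(31, 23)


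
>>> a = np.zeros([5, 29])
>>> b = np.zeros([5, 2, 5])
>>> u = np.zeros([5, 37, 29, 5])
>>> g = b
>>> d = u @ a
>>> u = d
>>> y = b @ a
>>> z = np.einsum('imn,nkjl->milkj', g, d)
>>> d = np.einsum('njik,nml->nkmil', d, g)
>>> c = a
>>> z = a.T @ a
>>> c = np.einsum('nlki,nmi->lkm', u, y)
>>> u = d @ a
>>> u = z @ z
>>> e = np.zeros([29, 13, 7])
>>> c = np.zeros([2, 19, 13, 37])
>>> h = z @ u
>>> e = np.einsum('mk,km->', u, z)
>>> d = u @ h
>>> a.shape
(5, 29)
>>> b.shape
(5, 2, 5)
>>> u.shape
(29, 29)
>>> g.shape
(5, 2, 5)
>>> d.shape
(29, 29)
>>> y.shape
(5, 2, 29)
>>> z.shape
(29, 29)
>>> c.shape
(2, 19, 13, 37)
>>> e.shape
()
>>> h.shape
(29, 29)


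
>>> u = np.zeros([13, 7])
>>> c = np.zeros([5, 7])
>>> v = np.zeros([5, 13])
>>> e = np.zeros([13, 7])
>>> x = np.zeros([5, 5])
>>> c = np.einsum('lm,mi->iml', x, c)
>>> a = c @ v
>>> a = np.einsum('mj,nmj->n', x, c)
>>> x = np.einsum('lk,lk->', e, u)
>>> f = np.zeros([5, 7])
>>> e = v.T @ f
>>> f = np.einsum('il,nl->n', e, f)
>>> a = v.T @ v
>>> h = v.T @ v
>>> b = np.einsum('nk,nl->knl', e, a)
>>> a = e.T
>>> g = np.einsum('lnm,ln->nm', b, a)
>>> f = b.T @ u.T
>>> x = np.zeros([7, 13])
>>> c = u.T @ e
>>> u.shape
(13, 7)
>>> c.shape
(7, 7)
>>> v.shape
(5, 13)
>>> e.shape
(13, 7)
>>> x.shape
(7, 13)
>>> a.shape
(7, 13)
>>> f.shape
(13, 13, 13)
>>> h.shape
(13, 13)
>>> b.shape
(7, 13, 13)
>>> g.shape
(13, 13)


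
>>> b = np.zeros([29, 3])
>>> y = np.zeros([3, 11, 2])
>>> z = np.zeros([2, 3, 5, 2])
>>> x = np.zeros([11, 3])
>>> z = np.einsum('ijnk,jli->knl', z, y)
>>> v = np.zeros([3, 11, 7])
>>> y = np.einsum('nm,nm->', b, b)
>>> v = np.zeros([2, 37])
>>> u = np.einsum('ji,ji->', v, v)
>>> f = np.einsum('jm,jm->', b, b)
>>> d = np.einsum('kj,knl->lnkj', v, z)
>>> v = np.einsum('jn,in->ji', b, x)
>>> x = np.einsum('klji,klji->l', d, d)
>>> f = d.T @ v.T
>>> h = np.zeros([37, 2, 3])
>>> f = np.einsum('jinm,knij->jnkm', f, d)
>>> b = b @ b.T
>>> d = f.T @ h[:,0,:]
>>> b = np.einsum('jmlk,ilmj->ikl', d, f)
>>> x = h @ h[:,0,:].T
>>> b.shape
(37, 3, 5)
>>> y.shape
()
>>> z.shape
(2, 5, 11)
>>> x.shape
(37, 2, 37)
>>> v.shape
(29, 11)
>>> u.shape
()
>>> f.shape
(37, 5, 11, 29)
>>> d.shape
(29, 11, 5, 3)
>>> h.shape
(37, 2, 3)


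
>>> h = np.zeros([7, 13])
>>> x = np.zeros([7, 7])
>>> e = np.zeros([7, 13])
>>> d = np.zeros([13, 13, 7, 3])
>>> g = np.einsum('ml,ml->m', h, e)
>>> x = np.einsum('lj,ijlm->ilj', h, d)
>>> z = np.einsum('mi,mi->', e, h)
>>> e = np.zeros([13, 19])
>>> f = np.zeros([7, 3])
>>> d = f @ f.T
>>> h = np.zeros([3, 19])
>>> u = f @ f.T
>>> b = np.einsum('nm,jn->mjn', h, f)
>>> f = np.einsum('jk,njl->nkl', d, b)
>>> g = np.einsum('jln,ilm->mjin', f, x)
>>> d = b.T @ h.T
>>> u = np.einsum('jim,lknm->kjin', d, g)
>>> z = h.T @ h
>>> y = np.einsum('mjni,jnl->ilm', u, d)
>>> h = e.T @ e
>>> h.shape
(19, 19)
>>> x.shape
(13, 7, 13)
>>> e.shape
(13, 19)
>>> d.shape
(3, 7, 3)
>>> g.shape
(13, 19, 13, 3)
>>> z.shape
(19, 19)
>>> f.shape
(19, 7, 3)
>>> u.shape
(19, 3, 7, 13)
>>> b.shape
(19, 7, 3)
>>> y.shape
(13, 3, 19)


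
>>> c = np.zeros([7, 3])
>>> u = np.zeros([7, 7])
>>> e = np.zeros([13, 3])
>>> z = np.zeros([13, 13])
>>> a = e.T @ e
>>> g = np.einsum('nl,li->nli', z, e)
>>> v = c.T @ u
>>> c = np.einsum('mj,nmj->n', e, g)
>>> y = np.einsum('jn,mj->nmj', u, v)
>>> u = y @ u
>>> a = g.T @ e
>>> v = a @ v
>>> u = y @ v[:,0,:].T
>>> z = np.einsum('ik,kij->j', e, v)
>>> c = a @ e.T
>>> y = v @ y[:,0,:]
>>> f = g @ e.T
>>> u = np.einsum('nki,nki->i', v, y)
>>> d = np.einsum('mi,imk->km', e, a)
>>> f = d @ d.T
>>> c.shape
(3, 13, 13)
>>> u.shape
(7,)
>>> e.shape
(13, 3)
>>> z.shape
(7,)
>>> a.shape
(3, 13, 3)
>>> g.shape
(13, 13, 3)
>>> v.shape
(3, 13, 7)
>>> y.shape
(3, 13, 7)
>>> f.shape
(3, 3)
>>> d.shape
(3, 13)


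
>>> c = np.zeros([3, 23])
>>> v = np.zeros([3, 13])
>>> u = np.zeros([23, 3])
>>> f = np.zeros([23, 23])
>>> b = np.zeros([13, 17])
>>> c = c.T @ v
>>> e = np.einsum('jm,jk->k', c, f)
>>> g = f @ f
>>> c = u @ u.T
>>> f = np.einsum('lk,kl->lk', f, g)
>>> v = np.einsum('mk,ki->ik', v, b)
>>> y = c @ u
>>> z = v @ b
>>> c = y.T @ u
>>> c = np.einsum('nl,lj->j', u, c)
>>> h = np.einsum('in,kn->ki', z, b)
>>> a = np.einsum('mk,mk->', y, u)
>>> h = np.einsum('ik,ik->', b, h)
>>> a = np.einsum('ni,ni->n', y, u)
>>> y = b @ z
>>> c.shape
(3,)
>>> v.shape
(17, 13)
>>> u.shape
(23, 3)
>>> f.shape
(23, 23)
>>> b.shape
(13, 17)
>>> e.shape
(23,)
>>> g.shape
(23, 23)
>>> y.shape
(13, 17)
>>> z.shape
(17, 17)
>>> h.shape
()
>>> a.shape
(23,)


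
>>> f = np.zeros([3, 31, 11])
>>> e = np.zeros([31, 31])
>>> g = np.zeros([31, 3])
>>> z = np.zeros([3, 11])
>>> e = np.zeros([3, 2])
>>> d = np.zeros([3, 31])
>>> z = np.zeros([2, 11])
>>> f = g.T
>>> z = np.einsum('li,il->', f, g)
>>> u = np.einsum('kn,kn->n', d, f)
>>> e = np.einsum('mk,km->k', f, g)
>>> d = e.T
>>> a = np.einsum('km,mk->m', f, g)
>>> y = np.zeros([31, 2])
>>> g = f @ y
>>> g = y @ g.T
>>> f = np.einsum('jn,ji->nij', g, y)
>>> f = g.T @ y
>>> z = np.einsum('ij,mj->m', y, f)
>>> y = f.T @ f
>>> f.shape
(3, 2)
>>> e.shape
(31,)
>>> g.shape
(31, 3)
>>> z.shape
(3,)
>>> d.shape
(31,)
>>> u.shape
(31,)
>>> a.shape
(31,)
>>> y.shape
(2, 2)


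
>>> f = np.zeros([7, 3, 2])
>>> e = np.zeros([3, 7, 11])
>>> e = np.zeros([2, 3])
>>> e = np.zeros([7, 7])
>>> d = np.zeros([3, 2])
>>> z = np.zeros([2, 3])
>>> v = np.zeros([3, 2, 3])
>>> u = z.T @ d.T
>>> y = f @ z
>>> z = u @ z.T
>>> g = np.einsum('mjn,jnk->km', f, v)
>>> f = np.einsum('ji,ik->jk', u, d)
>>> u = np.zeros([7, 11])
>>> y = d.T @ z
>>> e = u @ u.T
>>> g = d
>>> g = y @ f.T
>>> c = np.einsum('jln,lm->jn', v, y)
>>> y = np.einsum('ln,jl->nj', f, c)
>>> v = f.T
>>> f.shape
(3, 2)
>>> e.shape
(7, 7)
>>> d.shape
(3, 2)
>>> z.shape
(3, 2)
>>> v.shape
(2, 3)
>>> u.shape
(7, 11)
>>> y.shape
(2, 3)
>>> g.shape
(2, 3)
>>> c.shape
(3, 3)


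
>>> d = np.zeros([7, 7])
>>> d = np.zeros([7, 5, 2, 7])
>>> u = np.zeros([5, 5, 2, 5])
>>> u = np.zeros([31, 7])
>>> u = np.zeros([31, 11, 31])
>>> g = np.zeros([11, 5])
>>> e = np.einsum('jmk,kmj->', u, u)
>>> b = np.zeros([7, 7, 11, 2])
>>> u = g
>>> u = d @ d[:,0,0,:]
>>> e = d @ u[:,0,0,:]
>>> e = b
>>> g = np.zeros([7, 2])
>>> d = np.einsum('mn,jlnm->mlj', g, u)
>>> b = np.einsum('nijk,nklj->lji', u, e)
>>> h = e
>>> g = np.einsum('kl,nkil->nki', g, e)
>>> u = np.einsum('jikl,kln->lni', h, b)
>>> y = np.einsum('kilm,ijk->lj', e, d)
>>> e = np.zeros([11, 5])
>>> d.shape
(7, 5, 7)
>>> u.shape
(2, 5, 7)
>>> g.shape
(7, 7, 11)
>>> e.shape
(11, 5)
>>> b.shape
(11, 2, 5)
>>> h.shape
(7, 7, 11, 2)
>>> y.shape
(11, 5)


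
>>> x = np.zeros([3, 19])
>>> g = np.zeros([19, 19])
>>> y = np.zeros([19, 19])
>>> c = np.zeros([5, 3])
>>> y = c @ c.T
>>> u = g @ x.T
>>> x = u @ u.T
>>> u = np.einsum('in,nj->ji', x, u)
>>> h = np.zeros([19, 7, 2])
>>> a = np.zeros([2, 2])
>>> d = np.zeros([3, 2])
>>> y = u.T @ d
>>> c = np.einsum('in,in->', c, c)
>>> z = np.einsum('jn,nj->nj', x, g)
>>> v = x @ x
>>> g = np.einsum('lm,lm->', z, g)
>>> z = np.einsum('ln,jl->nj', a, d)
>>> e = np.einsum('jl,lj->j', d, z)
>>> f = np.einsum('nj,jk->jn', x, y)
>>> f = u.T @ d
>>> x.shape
(19, 19)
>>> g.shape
()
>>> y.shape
(19, 2)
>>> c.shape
()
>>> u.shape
(3, 19)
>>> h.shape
(19, 7, 2)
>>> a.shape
(2, 2)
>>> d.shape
(3, 2)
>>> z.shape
(2, 3)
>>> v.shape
(19, 19)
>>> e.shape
(3,)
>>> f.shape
(19, 2)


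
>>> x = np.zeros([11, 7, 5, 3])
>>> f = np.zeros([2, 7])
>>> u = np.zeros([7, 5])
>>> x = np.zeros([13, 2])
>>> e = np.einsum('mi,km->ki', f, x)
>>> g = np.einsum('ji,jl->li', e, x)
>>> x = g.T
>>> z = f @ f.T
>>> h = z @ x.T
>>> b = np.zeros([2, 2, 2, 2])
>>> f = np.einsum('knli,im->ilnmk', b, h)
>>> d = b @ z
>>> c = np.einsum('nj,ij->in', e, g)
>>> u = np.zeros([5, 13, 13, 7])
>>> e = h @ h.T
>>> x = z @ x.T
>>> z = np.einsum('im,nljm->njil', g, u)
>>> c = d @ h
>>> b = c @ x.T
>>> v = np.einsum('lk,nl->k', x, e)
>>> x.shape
(2, 7)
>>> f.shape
(2, 2, 2, 7, 2)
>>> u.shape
(5, 13, 13, 7)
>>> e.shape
(2, 2)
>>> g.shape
(2, 7)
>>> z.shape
(5, 13, 2, 13)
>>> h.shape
(2, 7)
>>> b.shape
(2, 2, 2, 2)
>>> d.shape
(2, 2, 2, 2)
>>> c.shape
(2, 2, 2, 7)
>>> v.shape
(7,)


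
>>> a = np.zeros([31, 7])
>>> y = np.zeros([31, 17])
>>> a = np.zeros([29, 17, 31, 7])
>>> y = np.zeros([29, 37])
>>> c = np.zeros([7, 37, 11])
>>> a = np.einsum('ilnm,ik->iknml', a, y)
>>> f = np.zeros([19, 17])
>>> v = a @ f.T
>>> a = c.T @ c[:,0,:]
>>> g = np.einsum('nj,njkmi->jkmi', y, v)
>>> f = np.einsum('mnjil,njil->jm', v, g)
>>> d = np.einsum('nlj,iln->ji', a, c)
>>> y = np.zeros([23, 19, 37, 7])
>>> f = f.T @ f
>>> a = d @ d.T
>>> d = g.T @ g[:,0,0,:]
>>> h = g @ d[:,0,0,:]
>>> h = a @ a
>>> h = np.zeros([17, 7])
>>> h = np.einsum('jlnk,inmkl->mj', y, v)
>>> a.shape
(11, 11)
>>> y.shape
(23, 19, 37, 7)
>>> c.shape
(7, 37, 11)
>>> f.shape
(29, 29)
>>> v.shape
(29, 37, 31, 7, 19)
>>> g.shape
(37, 31, 7, 19)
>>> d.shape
(19, 7, 31, 19)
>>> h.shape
(31, 23)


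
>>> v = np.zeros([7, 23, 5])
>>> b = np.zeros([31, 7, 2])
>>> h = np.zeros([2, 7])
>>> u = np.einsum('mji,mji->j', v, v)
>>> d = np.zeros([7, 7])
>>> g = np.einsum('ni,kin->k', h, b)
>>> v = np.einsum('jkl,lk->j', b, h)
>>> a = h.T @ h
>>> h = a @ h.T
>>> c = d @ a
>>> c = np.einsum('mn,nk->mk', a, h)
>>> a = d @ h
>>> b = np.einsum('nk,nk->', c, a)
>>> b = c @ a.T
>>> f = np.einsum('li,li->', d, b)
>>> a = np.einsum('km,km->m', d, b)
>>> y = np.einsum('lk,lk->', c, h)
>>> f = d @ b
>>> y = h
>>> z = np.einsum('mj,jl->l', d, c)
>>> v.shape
(31,)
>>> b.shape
(7, 7)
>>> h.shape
(7, 2)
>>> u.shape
(23,)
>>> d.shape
(7, 7)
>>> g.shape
(31,)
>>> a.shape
(7,)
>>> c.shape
(7, 2)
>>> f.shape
(7, 7)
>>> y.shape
(7, 2)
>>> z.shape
(2,)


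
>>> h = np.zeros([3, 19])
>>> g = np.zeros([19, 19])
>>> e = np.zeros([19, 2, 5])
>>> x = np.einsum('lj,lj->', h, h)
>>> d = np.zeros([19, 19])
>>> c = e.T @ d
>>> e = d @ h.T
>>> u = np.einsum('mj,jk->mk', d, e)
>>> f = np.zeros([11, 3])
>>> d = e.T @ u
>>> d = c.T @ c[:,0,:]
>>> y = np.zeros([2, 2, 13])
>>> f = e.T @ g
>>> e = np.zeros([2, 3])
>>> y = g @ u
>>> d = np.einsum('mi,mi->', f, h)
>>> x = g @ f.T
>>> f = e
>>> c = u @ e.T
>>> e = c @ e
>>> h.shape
(3, 19)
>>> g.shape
(19, 19)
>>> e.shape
(19, 3)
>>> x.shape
(19, 3)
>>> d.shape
()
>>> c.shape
(19, 2)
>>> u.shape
(19, 3)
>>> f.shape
(2, 3)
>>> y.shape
(19, 3)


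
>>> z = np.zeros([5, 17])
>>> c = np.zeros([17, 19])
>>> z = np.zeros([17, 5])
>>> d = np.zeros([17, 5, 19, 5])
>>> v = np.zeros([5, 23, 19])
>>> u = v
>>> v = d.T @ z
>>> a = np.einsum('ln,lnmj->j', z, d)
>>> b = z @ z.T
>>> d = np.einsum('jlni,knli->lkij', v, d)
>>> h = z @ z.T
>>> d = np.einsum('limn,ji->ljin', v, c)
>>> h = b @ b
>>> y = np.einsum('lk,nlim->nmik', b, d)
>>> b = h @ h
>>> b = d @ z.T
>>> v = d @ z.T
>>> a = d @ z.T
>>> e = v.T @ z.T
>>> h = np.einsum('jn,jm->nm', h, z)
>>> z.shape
(17, 5)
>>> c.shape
(17, 19)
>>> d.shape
(5, 17, 19, 5)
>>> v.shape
(5, 17, 19, 17)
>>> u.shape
(5, 23, 19)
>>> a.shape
(5, 17, 19, 17)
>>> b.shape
(5, 17, 19, 17)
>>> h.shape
(17, 5)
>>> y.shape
(5, 5, 19, 17)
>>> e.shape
(17, 19, 17, 17)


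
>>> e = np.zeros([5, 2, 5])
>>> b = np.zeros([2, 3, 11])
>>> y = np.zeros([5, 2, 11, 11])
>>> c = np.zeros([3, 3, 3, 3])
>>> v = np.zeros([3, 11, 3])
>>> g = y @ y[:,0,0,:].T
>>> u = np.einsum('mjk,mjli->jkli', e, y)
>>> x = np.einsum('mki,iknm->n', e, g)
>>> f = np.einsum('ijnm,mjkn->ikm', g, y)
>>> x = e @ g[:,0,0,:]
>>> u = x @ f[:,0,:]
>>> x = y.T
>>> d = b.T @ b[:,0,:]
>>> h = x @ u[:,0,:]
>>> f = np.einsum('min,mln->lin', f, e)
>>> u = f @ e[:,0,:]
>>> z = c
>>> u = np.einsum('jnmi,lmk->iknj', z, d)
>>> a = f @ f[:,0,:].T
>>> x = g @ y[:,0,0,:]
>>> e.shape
(5, 2, 5)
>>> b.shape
(2, 3, 11)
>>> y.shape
(5, 2, 11, 11)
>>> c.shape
(3, 3, 3, 3)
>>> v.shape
(3, 11, 3)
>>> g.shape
(5, 2, 11, 5)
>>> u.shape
(3, 11, 3, 3)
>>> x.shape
(5, 2, 11, 11)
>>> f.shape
(2, 11, 5)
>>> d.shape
(11, 3, 11)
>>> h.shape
(11, 11, 2, 5)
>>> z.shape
(3, 3, 3, 3)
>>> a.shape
(2, 11, 2)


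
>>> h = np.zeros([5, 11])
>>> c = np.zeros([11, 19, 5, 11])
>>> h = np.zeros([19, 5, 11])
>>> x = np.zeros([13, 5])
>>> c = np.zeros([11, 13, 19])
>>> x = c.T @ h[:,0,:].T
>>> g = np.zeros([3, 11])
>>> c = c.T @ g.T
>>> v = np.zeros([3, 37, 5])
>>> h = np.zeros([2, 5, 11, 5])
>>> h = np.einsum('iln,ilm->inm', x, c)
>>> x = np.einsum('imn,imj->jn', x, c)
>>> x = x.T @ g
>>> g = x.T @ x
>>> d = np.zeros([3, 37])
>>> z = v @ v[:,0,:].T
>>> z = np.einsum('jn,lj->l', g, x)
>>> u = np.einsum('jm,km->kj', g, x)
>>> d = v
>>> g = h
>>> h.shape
(19, 19, 3)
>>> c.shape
(19, 13, 3)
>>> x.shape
(19, 11)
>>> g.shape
(19, 19, 3)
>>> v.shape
(3, 37, 5)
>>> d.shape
(3, 37, 5)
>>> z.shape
(19,)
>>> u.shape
(19, 11)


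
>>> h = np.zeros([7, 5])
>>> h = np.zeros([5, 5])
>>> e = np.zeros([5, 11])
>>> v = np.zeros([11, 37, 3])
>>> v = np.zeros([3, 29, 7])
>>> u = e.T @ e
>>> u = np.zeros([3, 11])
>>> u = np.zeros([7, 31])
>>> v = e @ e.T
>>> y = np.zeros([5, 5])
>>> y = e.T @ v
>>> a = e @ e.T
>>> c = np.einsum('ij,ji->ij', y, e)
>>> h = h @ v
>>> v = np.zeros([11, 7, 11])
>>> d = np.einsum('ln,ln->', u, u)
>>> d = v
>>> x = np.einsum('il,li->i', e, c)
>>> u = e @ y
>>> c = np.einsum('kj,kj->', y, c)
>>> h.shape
(5, 5)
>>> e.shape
(5, 11)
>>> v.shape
(11, 7, 11)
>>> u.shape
(5, 5)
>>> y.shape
(11, 5)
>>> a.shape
(5, 5)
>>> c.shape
()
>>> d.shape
(11, 7, 11)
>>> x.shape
(5,)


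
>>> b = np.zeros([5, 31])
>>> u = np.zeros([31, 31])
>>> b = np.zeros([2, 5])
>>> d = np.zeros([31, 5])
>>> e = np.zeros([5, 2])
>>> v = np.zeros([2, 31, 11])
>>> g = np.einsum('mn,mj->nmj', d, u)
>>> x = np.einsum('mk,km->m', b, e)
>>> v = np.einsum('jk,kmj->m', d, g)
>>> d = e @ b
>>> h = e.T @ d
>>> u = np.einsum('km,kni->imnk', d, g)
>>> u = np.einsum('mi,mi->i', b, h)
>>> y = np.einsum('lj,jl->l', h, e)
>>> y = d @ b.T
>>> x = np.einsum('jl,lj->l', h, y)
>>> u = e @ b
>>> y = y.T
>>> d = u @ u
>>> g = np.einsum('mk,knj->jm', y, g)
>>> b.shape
(2, 5)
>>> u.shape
(5, 5)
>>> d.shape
(5, 5)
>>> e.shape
(5, 2)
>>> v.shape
(31,)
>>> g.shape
(31, 2)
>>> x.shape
(5,)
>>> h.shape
(2, 5)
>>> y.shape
(2, 5)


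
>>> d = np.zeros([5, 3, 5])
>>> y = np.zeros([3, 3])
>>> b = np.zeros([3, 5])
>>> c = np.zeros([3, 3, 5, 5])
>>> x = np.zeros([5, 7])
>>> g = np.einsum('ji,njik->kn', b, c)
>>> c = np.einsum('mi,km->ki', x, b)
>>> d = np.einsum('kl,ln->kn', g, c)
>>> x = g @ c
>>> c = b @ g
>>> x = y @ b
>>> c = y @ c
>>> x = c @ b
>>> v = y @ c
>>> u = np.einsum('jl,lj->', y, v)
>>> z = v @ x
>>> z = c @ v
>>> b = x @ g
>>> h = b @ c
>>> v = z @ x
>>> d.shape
(5, 7)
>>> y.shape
(3, 3)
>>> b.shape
(3, 3)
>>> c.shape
(3, 3)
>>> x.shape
(3, 5)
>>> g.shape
(5, 3)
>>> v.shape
(3, 5)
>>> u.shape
()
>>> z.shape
(3, 3)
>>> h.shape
(3, 3)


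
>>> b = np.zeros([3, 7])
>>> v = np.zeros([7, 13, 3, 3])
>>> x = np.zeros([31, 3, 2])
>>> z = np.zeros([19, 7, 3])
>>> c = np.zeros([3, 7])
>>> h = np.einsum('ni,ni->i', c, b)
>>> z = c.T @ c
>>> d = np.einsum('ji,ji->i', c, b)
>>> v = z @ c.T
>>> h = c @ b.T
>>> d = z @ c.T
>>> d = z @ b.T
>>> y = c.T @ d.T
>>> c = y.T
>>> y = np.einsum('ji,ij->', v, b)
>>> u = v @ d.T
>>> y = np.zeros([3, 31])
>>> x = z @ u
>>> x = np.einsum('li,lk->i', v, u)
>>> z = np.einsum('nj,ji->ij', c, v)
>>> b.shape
(3, 7)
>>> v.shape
(7, 3)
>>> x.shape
(3,)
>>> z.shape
(3, 7)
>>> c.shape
(7, 7)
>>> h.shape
(3, 3)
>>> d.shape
(7, 3)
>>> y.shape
(3, 31)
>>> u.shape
(7, 7)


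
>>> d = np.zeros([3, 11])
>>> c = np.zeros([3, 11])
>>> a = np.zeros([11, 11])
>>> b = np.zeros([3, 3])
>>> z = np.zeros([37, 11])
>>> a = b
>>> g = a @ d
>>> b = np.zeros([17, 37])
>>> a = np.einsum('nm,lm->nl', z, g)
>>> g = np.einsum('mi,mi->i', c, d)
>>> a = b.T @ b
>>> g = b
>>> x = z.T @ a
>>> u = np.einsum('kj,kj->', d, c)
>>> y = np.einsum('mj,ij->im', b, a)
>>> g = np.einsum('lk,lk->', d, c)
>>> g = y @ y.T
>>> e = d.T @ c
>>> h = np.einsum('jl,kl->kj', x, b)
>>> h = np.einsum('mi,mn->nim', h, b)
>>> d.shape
(3, 11)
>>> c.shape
(3, 11)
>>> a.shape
(37, 37)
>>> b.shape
(17, 37)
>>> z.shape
(37, 11)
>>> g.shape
(37, 37)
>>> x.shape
(11, 37)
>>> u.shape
()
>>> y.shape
(37, 17)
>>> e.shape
(11, 11)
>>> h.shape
(37, 11, 17)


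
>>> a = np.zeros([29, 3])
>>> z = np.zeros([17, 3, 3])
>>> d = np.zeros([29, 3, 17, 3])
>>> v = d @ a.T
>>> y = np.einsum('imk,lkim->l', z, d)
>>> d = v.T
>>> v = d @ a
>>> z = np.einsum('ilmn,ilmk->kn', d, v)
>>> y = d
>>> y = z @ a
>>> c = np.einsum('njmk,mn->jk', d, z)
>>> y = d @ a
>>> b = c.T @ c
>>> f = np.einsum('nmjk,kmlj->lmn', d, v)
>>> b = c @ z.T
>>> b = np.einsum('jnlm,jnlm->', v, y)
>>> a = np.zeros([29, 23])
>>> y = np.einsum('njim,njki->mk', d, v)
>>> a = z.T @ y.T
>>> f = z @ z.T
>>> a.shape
(29, 29)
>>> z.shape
(3, 29)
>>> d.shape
(29, 17, 3, 29)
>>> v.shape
(29, 17, 3, 3)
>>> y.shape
(29, 3)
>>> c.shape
(17, 29)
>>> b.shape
()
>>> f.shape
(3, 3)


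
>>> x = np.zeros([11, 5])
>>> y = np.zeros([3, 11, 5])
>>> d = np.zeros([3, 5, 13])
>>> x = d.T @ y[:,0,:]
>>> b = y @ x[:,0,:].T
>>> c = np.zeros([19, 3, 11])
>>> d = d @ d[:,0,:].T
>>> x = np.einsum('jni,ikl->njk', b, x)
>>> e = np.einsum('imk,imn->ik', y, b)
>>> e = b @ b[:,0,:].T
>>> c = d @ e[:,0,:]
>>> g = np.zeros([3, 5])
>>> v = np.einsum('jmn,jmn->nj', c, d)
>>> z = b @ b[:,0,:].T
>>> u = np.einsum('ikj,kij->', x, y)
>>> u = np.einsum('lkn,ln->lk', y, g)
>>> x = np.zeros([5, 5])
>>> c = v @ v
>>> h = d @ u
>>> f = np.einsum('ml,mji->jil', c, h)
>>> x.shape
(5, 5)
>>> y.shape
(3, 11, 5)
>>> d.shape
(3, 5, 3)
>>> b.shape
(3, 11, 13)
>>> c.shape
(3, 3)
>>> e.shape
(3, 11, 3)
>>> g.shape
(3, 5)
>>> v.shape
(3, 3)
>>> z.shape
(3, 11, 3)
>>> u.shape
(3, 11)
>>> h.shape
(3, 5, 11)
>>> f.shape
(5, 11, 3)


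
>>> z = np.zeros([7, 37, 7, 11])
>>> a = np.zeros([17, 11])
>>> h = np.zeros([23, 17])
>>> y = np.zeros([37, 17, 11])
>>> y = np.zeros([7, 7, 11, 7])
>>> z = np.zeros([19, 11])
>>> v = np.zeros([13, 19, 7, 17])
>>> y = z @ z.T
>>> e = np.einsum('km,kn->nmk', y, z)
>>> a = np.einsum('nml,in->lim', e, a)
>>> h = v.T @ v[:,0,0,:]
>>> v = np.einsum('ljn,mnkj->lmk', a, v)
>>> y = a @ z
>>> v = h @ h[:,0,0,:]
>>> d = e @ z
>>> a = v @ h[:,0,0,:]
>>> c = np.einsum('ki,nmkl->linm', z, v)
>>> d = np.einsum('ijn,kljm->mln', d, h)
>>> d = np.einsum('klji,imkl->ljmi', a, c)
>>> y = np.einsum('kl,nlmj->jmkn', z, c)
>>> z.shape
(19, 11)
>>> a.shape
(17, 7, 19, 17)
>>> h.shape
(17, 7, 19, 17)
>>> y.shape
(7, 17, 19, 17)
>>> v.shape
(17, 7, 19, 17)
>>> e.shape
(11, 19, 19)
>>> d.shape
(7, 19, 11, 17)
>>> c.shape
(17, 11, 17, 7)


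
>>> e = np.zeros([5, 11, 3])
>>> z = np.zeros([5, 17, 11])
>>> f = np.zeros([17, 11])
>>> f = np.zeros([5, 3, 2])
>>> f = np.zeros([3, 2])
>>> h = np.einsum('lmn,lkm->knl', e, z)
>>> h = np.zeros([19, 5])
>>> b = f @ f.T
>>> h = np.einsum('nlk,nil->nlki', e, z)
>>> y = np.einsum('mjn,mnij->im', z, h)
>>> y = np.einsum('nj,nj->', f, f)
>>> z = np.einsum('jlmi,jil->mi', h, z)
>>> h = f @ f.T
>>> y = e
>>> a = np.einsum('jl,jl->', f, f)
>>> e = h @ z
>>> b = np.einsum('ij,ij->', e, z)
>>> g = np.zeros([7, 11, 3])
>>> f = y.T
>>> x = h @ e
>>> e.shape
(3, 17)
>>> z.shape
(3, 17)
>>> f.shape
(3, 11, 5)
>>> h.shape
(3, 3)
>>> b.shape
()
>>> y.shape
(5, 11, 3)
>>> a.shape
()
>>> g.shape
(7, 11, 3)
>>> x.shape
(3, 17)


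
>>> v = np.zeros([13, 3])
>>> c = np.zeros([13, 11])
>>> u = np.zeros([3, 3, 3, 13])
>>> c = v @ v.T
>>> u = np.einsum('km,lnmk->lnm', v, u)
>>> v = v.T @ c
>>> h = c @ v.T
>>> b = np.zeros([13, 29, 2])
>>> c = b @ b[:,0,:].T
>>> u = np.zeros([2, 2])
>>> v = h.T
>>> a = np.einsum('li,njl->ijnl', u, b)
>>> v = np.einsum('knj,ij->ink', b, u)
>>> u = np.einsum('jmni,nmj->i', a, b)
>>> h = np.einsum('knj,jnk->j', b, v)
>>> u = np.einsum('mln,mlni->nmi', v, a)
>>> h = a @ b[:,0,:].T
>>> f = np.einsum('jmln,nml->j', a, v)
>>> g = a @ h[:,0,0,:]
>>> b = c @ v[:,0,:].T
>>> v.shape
(2, 29, 13)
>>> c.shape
(13, 29, 13)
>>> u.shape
(13, 2, 2)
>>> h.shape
(2, 29, 13, 13)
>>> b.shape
(13, 29, 2)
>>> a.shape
(2, 29, 13, 2)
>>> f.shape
(2,)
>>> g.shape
(2, 29, 13, 13)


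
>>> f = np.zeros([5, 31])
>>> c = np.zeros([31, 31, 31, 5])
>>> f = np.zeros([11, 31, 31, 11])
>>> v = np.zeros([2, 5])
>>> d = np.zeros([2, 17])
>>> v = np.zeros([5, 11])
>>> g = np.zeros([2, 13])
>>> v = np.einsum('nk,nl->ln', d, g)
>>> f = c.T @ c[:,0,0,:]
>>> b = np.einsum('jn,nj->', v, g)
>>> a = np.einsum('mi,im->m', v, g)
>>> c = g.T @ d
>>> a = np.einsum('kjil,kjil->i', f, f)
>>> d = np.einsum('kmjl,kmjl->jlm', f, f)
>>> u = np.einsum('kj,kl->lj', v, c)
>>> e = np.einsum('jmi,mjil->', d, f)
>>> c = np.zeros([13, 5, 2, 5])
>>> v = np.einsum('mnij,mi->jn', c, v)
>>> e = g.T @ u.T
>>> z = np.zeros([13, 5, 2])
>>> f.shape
(5, 31, 31, 5)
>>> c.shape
(13, 5, 2, 5)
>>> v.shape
(5, 5)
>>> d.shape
(31, 5, 31)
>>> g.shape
(2, 13)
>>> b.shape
()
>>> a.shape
(31,)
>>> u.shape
(17, 2)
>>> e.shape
(13, 17)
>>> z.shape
(13, 5, 2)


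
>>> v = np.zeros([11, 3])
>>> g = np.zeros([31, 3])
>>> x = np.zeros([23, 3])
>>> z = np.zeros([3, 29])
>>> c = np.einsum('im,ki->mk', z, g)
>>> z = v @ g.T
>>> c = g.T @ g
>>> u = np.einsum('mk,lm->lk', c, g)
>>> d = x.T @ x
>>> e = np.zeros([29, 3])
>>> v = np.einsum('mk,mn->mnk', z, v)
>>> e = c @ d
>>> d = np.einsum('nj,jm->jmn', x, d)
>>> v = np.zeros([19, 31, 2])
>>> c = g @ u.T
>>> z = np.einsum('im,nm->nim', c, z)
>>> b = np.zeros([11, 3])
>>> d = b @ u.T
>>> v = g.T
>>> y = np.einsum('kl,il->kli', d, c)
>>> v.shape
(3, 31)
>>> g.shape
(31, 3)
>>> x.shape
(23, 3)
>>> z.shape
(11, 31, 31)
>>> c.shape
(31, 31)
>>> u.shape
(31, 3)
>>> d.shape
(11, 31)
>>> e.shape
(3, 3)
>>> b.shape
(11, 3)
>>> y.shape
(11, 31, 31)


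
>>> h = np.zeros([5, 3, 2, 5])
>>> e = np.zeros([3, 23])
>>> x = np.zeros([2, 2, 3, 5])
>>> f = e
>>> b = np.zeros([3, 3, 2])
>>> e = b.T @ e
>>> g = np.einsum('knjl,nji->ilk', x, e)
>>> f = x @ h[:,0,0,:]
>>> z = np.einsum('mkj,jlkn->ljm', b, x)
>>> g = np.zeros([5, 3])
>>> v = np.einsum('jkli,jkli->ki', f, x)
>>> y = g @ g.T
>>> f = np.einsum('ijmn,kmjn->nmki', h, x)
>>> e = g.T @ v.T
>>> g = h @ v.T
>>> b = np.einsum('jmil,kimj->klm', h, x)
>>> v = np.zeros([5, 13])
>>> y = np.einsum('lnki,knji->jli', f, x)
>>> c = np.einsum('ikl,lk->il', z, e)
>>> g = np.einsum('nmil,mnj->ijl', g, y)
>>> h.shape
(5, 3, 2, 5)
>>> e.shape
(3, 2)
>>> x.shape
(2, 2, 3, 5)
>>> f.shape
(5, 2, 2, 5)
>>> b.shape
(2, 5, 3)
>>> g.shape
(2, 5, 2)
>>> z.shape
(2, 2, 3)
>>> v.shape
(5, 13)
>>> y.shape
(3, 5, 5)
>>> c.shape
(2, 3)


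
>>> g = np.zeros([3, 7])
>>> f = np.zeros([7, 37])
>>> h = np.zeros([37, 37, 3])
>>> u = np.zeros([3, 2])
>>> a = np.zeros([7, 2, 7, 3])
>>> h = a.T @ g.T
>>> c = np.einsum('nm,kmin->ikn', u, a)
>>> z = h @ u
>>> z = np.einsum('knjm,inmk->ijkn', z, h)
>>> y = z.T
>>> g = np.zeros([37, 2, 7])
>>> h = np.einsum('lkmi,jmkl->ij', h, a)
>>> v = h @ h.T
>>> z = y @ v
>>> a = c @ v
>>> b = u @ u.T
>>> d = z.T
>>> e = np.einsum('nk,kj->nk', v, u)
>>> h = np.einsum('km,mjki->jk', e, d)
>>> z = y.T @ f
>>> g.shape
(37, 2, 7)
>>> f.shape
(7, 37)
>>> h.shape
(2, 3)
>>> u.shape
(3, 2)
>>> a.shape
(7, 7, 3)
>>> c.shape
(7, 7, 3)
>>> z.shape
(3, 2, 3, 37)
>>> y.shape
(7, 3, 2, 3)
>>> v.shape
(3, 3)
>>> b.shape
(3, 3)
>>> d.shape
(3, 2, 3, 7)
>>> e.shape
(3, 3)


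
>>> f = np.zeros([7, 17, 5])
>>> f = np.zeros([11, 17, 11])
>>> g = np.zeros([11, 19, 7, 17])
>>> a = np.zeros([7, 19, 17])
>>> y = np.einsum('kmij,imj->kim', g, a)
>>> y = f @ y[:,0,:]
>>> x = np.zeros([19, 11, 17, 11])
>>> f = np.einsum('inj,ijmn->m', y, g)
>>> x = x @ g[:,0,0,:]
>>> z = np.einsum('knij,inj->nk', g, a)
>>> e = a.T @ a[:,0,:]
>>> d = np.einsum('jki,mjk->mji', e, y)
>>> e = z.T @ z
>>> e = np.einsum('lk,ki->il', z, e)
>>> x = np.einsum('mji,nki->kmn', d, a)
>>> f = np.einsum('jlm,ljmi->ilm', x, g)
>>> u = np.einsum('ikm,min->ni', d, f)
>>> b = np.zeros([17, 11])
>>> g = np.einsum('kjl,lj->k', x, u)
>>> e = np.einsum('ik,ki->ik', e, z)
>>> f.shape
(17, 11, 7)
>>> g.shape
(19,)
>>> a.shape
(7, 19, 17)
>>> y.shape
(11, 17, 19)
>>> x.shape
(19, 11, 7)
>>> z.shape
(19, 11)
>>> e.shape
(11, 19)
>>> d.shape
(11, 17, 17)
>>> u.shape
(7, 11)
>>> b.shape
(17, 11)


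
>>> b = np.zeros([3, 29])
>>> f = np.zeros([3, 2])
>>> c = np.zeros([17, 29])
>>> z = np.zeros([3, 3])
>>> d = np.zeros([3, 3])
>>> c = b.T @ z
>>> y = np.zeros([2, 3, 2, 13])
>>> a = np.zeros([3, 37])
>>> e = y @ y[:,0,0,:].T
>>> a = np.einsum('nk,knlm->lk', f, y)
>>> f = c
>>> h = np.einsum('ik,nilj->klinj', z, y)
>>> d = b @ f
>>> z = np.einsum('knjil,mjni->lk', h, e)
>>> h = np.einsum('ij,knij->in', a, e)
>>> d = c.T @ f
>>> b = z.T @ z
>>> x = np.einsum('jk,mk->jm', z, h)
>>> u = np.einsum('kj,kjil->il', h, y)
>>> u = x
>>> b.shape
(3, 3)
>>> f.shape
(29, 3)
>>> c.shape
(29, 3)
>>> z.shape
(13, 3)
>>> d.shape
(3, 3)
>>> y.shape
(2, 3, 2, 13)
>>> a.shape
(2, 2)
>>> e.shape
(2, 3, 2, 2)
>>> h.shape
(2, 3)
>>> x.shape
(13, 2)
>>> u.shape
(13, 2)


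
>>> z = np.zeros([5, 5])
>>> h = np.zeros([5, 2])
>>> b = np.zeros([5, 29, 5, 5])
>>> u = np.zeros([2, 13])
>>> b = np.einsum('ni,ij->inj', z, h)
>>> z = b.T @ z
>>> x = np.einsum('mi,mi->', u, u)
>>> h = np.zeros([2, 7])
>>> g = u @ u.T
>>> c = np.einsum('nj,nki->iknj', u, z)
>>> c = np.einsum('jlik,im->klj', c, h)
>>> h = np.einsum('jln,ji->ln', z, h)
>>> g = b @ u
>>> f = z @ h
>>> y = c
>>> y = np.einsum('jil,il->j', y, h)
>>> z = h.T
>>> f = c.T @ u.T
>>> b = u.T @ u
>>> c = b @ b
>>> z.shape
(5, 5)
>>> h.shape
(5, 5)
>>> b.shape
(13, 13)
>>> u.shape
(2, 13)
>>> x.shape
()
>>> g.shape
(5, 5, 13)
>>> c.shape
(13, 13)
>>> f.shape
(5, 5, 2)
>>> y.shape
(13,)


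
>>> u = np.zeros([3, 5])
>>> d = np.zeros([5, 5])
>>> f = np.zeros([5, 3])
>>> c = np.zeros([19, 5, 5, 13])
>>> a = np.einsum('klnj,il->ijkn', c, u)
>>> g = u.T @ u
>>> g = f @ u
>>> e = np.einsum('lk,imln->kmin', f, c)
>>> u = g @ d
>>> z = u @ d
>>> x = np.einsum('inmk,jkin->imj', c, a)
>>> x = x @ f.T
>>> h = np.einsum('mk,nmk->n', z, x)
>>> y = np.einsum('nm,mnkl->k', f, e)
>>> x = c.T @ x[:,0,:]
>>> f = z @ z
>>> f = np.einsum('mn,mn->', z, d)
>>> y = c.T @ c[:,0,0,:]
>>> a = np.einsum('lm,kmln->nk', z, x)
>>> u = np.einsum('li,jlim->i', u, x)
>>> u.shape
(5,)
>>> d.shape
(5, 5)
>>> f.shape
()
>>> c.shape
(19, 5, 5, 13)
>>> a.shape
(5, 13)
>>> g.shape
(5, 5)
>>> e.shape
(3, 5, 19, 13)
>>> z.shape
(5, 5)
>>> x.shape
(13, 5, 5, 5)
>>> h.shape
(19,)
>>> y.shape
(13, 5, 5, 13)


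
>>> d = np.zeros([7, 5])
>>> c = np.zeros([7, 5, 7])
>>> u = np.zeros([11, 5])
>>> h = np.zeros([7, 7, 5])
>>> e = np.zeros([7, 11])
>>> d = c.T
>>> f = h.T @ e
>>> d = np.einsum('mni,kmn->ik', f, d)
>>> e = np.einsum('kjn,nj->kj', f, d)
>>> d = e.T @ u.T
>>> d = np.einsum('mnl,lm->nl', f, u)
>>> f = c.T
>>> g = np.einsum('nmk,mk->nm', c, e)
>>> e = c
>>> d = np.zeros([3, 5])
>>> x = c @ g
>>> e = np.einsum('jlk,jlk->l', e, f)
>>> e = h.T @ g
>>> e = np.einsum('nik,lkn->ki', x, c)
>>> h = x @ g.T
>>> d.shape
(3, 5)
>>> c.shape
(7, 5, 7)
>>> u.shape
(11, 5)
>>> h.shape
(7, 5, 7)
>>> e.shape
(5, 5)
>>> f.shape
(7, 5, 7)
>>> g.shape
(7, 5)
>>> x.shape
(7, 5, 5)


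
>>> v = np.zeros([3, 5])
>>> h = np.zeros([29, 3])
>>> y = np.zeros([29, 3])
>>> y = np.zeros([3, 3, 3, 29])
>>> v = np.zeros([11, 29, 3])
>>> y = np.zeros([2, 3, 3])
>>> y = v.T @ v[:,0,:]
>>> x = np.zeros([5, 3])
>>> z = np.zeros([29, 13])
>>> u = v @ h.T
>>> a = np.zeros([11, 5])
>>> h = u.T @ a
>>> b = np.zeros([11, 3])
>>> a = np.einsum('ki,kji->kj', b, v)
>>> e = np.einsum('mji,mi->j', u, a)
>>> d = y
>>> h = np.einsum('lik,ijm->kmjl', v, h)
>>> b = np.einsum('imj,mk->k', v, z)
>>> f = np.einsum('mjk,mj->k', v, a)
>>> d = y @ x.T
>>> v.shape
(11, 29, 3)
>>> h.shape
(3, 5, 29, 11)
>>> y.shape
(3, 29, 3)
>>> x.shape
(5, 3)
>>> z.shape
(29, 13)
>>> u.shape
(11, 29, 29)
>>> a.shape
(11, 29)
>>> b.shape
(13,)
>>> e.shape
(29,)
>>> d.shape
(3, 29, 5)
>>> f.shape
(3,)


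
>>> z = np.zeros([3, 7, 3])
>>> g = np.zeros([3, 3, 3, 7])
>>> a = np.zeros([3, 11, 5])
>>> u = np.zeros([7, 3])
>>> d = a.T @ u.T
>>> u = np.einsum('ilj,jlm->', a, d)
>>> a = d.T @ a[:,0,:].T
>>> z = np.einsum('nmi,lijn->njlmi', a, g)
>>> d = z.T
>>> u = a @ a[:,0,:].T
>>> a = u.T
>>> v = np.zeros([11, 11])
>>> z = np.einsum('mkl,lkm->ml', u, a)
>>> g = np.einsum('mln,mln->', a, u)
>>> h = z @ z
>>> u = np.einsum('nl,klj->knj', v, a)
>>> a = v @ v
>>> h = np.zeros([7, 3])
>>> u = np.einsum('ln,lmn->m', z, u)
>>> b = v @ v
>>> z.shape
(7, 7)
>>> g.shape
()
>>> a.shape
(11, 11)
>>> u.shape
(11,)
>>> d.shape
(3, 11, 3, 3, 7)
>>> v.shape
(11, 11)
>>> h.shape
(7, 3)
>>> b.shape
(11, 11)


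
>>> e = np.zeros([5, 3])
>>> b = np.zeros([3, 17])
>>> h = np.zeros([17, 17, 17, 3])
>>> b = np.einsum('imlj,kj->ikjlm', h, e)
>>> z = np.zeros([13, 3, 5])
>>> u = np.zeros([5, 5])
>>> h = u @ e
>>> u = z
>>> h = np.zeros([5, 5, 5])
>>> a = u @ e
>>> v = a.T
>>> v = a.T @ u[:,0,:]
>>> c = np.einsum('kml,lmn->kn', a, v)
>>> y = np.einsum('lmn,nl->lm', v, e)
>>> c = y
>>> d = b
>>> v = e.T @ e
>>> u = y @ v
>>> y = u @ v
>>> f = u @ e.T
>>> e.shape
(5, 3)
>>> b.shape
(17, 5, 3, 17, 17)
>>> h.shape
(5, 5, 5)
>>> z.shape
(13, 3, 5)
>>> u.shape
(3, 3)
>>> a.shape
(13, 3, 3)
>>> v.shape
(3, 3)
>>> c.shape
(3, 3)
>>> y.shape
(3, 3)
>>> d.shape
(17, 5, 3, 17, 17)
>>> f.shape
(3, 5)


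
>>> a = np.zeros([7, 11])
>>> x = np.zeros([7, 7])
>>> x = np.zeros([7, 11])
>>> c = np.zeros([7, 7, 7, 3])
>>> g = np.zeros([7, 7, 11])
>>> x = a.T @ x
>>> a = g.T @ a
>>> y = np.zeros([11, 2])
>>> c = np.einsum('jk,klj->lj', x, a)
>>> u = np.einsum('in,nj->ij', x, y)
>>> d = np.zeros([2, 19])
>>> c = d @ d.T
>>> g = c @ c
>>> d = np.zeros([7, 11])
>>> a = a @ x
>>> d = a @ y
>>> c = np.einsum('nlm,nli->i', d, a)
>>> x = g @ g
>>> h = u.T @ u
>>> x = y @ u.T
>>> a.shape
(11, 7, 11)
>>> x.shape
(11, 11)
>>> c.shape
(11,)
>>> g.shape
(2, 2)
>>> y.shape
(11, 2)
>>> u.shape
(11, 2)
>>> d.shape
(11, 7, 2)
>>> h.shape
(2, 2)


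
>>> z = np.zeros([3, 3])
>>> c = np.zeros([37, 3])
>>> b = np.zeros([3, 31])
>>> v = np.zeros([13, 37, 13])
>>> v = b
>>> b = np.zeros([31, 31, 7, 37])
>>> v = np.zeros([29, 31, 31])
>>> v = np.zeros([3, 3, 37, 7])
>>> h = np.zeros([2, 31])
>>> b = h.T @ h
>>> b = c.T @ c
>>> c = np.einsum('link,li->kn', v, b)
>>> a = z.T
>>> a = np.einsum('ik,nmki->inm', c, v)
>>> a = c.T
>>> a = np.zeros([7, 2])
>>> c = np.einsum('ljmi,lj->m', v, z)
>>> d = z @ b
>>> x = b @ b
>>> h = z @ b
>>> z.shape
(3, 3)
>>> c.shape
(37,)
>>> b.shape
(3, 3)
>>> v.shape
(3, 3, 37, 7)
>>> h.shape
(3, 3)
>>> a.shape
(7, 2)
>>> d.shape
(3, 3)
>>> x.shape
(3, 3)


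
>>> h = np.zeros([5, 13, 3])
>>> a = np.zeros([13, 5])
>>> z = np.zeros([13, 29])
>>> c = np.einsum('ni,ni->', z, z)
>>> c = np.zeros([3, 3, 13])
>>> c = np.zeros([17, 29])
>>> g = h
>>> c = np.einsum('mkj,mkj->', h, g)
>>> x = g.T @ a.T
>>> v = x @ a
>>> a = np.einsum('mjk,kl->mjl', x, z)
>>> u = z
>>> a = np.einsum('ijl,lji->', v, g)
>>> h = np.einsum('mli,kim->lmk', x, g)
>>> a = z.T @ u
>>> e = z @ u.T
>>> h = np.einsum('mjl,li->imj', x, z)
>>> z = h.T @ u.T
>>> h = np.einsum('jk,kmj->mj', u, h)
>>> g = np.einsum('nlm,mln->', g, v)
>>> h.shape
(3, 13)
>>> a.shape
(29, 29)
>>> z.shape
(13, 3, 13)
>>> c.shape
()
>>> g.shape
()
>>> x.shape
(3, 13, 13)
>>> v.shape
(3, 13, 5)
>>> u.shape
(13, 29)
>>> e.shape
(13, 13)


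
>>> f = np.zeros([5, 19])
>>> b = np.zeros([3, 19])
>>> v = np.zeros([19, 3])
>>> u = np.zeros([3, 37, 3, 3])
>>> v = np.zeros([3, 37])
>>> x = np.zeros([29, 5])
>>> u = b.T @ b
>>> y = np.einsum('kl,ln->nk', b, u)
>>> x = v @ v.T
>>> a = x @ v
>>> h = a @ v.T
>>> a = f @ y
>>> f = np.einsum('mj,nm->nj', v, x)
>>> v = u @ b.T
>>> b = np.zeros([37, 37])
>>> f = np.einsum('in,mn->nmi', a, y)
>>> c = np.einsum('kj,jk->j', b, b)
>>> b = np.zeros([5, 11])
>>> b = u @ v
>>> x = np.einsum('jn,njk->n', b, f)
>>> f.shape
(3, 19, 5)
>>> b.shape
(19, 3)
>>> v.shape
(19, 3)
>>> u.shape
(19, 19)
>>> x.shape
(3,)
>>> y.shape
(19, 3)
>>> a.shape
(5, 3)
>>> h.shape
(3, 3)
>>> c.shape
(37,)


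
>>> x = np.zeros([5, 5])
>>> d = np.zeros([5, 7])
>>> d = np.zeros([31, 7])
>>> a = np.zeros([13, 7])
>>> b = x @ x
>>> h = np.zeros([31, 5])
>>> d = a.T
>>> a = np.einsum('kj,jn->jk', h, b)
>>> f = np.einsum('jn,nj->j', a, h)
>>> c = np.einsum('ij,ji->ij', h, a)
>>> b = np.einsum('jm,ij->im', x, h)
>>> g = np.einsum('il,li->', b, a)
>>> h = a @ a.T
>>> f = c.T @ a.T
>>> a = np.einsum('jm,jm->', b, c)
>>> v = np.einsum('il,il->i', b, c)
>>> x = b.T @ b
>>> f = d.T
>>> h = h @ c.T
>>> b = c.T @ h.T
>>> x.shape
(5, 5)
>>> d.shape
(7, 13)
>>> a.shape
()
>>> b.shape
(5, 5)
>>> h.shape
(5, 31)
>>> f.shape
(13, 7)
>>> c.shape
(31, 5)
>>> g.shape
()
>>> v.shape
(31,)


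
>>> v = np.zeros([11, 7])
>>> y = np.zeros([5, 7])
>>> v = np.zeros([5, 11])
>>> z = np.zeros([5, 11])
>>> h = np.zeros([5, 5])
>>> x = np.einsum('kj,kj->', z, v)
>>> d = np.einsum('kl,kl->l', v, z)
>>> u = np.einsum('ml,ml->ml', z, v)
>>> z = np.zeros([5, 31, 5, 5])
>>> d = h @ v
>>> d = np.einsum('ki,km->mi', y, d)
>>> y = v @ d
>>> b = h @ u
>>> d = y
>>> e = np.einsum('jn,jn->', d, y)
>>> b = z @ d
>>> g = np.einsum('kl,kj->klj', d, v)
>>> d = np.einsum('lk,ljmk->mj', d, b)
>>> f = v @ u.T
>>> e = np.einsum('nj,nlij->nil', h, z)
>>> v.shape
(5, 11)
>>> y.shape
(5, 7)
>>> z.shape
(5, 31, 5, 5)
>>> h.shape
(5, 5)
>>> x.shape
()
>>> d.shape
(5, 31)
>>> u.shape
(5, 11)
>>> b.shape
(5, 31, 5, 7)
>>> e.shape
(5, 5, 31)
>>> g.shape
(5, 7, 11)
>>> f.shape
(5, 5)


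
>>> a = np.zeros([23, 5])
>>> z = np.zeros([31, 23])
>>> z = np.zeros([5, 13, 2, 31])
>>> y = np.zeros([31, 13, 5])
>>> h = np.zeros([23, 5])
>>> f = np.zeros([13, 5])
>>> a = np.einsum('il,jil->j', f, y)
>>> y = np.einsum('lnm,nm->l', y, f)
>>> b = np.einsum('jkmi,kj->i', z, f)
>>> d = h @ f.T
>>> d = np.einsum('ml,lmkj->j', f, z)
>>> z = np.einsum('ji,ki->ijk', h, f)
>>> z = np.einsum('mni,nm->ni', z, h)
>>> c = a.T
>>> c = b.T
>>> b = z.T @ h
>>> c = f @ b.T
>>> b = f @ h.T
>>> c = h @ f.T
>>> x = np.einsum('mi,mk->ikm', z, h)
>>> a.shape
(31,)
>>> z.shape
(23, 13)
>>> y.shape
(31,)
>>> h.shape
(23, 5)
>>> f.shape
(13, 5)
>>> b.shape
(13, 23)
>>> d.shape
(31,)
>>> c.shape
(23, 13)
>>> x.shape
(13, 5, 23)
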